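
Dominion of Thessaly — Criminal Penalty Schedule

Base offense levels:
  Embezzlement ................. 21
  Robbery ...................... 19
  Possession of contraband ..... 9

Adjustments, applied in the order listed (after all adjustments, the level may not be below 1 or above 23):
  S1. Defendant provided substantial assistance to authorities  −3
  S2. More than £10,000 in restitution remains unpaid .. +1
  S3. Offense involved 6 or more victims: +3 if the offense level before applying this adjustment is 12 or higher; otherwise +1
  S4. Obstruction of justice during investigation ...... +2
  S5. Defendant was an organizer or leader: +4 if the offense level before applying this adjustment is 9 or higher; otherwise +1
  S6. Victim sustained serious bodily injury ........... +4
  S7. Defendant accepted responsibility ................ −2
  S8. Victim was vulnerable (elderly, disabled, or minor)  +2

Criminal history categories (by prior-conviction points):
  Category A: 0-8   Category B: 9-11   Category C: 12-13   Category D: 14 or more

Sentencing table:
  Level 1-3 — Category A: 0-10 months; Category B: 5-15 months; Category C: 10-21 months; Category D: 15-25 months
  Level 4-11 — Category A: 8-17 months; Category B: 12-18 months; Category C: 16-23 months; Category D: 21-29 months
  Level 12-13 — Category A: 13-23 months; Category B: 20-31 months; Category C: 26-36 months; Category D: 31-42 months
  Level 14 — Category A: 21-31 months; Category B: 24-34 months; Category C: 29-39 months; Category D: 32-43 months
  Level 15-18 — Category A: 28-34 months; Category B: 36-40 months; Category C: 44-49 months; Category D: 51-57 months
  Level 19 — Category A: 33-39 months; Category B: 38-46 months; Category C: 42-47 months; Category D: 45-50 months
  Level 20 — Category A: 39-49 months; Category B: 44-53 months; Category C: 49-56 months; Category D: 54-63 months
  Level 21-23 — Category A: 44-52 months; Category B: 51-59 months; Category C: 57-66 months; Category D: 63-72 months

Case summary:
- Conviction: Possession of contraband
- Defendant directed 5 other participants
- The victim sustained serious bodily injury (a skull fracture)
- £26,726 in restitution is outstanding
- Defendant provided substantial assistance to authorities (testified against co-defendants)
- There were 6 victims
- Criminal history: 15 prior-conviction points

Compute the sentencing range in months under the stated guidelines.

Base offense level for possession of contraband: 9.
S1 applies: 9 − 3 = 6.
S2 applies: 6 + 1 = 7.
S3 applies (level before this adjustment is 7 < 12, so +1): 7 + 1 = 8.
S5 applies (level before this adjustment is 8 < 9, so +1): 8 + 1 = 9.
S6 applies: 9 + 4 = 13.
Final offense level: 13.
Criminal history: 15 prior points → Category D (14+).
Level 13 falls in the 12-13 band.
Grid: Level 12-13 × Category D = 31-42 months.

31-42 months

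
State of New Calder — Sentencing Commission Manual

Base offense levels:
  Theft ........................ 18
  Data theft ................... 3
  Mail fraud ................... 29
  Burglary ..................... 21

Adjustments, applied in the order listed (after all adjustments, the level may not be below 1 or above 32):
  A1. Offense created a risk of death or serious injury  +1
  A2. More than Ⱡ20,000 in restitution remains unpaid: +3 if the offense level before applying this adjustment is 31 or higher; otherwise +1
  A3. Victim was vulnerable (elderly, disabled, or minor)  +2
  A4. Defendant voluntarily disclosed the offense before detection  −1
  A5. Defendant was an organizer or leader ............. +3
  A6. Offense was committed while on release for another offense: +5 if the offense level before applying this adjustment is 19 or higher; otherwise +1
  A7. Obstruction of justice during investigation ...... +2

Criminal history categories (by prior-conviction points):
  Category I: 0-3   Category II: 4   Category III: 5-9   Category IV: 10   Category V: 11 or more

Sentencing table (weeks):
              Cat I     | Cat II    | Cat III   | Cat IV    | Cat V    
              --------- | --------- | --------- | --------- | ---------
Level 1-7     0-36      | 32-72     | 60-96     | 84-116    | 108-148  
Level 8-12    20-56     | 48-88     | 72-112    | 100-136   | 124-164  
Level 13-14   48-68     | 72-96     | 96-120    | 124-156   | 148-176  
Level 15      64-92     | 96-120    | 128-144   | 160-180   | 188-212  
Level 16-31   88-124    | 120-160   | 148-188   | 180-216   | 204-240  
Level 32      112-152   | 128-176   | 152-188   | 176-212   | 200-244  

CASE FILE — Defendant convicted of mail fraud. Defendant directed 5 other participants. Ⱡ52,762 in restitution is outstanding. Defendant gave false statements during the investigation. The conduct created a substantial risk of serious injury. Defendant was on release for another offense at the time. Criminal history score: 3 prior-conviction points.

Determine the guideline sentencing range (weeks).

112-152 weeks

Base offense level for mail fraud: 29.
A1 applies: 29 + 1 = 30.
A2 applies (level before this adjustment is 30 < 31, so +1): 30 + 1 = 31.
A4 does not apply.
A5 applies: 31 + 3 = 34.
A6 applies (level before this adjustment is 34 ≥ 19, so +5): 34 + 5 = 39.
A7 applies: 39 + 2 = 41.
Level 41 exceeds the maximum of 32; capped at 32.
Final offense level: 32.
Criminal history: 3 prior points → Category I (0-3).
Level 32 falls in the 32 band.
Grid: Level 32 × Category I = 112-152 weeks.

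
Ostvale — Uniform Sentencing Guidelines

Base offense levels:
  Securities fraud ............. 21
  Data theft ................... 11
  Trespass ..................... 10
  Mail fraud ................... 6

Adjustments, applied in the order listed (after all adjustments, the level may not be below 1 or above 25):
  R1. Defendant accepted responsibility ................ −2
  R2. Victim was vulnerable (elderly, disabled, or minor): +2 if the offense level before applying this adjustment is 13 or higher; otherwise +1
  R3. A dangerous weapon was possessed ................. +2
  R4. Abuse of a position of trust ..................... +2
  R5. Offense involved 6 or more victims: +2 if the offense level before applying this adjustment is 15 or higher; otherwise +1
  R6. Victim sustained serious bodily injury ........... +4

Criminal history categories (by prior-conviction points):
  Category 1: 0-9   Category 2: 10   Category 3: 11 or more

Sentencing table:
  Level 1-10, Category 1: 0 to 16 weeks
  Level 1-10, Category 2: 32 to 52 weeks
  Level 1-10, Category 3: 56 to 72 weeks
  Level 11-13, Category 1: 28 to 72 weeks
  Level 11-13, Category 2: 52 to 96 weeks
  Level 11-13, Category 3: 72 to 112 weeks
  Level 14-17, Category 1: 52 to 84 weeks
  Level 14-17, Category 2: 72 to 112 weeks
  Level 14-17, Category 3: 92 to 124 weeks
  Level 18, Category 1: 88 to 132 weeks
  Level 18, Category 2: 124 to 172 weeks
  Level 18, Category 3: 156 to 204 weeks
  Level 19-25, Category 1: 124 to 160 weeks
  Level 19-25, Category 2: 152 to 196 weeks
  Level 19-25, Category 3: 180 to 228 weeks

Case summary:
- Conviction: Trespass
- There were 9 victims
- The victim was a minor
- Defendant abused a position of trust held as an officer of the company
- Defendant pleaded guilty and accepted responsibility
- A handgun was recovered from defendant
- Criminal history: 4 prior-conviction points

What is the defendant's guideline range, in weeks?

52-84 weeks

Base offense level for trespass: 10.
R1 applies: 10 − 2 = 8.
R2 applies (level before this adjustment is 8 < 13, so +1): 8 + 1 = 9.
R3 applies: 9 + 2 = 11.
R4 applies: 11 + 2 = 13.
R5 applies (level before this adjustment is 13 < 15, so +1): 13 + 1 = 14.
Final offense level: 14.
Criminal history: 4 prior points → Category 1 (0-9).
Level 14 falls in the 14-17 band.
Grid: Level 14-17 × Category 1 = 52-84 weeks.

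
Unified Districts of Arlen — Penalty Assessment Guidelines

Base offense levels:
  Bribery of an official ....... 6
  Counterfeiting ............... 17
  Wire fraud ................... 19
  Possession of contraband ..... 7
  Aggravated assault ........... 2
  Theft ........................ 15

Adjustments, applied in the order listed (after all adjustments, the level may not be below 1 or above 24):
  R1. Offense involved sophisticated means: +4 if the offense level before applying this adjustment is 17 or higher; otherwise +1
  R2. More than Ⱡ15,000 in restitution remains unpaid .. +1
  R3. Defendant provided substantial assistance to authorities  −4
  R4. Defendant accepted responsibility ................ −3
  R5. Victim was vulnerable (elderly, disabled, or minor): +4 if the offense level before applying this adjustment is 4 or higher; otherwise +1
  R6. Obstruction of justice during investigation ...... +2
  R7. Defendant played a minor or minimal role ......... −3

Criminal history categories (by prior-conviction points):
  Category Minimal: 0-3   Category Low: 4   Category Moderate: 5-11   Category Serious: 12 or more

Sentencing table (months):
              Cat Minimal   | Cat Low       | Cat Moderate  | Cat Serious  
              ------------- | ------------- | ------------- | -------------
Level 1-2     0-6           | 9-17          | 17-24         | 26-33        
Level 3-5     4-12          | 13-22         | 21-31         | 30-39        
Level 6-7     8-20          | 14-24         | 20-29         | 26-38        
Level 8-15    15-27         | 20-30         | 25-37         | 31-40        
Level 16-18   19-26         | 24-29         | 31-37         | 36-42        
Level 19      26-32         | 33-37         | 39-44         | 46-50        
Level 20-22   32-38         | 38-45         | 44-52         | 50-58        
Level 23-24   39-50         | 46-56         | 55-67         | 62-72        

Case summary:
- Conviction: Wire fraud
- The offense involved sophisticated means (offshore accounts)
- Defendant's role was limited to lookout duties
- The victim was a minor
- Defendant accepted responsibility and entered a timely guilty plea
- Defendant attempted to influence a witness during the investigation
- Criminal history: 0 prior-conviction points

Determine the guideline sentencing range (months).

Base offense level for wire fraud: 19.
R1 applies (level before this adjustment is 19 ≥ 17, so +4): 19 + 4 = 23.
R2 does not apply.
R3 does not apply.
R4 applies: 23 − 3 = 20.
R5 applies (level before this adjustment is 20 ≥ 4, so +4): 20 + 4 = 24.
R6 applies: 24 + 2 = 26.
R7 applies: 26 − 3 = 23.
Final offense level: 23.
Criminal history: 0 prior points → Category Minimal (0-3).
Level 23 falls in the 23-24 band.
Grid: Level 23-24 × Category Minimal = 39-50 months.

39-50 months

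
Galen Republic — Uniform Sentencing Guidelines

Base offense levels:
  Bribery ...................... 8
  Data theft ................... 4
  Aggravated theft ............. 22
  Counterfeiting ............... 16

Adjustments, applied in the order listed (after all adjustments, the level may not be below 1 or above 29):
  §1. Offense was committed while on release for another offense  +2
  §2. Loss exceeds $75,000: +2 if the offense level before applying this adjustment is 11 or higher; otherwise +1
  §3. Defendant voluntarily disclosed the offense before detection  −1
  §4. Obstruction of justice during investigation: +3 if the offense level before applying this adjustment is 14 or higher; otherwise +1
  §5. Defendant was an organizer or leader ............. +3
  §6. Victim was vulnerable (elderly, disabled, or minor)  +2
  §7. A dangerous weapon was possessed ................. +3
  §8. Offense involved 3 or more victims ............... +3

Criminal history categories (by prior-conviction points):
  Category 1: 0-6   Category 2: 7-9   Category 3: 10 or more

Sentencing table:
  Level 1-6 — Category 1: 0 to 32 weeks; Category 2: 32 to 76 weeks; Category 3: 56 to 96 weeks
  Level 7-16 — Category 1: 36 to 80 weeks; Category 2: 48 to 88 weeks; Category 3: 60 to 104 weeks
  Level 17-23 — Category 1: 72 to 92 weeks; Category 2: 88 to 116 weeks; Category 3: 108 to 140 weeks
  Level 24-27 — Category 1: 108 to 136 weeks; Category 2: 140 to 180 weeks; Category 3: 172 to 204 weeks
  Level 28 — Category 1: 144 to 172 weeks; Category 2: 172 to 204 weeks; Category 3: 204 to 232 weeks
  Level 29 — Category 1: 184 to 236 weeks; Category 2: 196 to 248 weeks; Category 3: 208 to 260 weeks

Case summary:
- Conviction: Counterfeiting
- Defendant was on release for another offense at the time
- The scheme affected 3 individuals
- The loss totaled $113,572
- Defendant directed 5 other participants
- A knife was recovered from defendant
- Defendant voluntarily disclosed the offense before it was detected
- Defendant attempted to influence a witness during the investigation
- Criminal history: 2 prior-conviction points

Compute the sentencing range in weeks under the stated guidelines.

Base offense level for counterfeiting: 16.
§1 applies: 16 + 2 = 18.
§2 applies (level before this adjustment is 18 ≥ 11, so +2): 18 + 2 = 20.
§3 applies: 20 − 1 = 19.
§4 applies (level before this adjustment is 19 ≥ 14, so +3): 19 + 3 = 22.
§5 applies: 22 + 3 = 25.
§7 applies: 25 + 3 = 28.
§8 applies: 28 + 3 = 31.
Level 31 exceeds the maximum of 29; capped at 29.
Final offense level: 29.
Criminal history: 2 prior points → Category 1 (0-6).
Level 29 falls in the 29 band.
Grid: Level 29 × Category 1 = 184-236 weeks.

184-236 weeks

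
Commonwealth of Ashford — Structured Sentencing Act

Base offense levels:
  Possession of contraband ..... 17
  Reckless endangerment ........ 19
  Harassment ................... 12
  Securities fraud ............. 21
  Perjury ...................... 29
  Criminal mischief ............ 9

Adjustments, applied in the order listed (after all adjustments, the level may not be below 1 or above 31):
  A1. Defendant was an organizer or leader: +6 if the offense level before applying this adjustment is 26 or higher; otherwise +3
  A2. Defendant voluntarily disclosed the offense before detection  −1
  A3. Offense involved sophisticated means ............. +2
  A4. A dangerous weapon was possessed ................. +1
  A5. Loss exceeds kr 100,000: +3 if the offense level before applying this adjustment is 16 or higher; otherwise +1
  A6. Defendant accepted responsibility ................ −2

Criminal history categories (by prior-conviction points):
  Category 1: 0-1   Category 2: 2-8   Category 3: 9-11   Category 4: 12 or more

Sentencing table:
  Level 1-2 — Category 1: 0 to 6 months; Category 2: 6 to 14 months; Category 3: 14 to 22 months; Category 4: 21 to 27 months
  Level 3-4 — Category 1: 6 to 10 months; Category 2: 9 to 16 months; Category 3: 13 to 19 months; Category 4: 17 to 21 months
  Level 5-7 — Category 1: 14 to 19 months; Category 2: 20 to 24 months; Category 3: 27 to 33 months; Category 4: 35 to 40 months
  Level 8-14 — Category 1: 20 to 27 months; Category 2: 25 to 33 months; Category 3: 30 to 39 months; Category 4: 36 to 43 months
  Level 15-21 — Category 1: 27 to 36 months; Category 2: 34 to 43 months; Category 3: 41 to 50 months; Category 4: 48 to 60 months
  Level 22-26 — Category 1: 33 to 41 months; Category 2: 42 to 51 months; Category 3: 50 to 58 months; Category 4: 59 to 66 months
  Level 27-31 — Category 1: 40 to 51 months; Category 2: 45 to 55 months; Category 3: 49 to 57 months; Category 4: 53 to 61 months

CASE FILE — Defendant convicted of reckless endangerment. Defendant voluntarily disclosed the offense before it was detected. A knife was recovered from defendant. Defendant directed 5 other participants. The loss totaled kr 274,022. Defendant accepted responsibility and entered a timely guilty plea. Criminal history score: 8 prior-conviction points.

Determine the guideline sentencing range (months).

42-51 months

Base offense level for reckless endangerment: 19.
A1 applies (level before this adjustment is 19 < 26, so +3): 19 + 3 = 22.
A2 applies: 22 − 1 = 21.
A3 does not apply.
A4 applies: 21 + 1 = 22.
A5 applies (level before this adjustment is 22 ≥ 16, so +3): 22 + 3 = 25.
A6 applies: 25 − 2 = 23.
Final offense level: 23.
Criminal history: 8 prior points → Category 2 (2-8).
Level 23 falls in the 22-26 band.
Grid: Level 22-26 × Category 2 = 42-51 months.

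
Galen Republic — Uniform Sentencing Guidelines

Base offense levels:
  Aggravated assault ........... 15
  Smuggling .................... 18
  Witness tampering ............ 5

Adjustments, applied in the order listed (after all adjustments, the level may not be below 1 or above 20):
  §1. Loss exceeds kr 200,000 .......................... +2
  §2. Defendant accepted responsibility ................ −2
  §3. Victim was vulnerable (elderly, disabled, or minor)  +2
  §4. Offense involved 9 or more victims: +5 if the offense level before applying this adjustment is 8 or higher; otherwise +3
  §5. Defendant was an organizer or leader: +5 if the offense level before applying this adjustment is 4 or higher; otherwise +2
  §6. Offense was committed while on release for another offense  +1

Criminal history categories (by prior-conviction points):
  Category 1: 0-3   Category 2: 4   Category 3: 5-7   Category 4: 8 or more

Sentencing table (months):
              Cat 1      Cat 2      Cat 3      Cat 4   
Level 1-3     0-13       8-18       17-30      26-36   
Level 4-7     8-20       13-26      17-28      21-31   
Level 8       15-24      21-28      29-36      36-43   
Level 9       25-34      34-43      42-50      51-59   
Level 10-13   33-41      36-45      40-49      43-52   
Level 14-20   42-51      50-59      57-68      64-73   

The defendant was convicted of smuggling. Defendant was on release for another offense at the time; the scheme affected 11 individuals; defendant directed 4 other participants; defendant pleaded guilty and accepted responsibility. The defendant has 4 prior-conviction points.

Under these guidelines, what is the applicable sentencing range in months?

50-59 months

Base offense level for smuggling: 18.
§1 does not apply.
§2 applies: 18 − 2 = 16.
§3 does not apply.
§4 applies (level before this adjustment is 16 ≥ 8, so +5): 16 + 5 = 21.
§5 applies (level before this adjustment is 21 ≥ 4, so +5): 21 + 5 = 26.
§6 applies: 26 + 1 = 27.
Level 27 exceeds the maximum of 20; capped at 20.
Final offense level: 20.
Criminal history: 4 prior points → Category 2 (4).
Level 20 falls in the 14-20 band.
Grid: Level 14-20 × Category 2 = 50-59 months.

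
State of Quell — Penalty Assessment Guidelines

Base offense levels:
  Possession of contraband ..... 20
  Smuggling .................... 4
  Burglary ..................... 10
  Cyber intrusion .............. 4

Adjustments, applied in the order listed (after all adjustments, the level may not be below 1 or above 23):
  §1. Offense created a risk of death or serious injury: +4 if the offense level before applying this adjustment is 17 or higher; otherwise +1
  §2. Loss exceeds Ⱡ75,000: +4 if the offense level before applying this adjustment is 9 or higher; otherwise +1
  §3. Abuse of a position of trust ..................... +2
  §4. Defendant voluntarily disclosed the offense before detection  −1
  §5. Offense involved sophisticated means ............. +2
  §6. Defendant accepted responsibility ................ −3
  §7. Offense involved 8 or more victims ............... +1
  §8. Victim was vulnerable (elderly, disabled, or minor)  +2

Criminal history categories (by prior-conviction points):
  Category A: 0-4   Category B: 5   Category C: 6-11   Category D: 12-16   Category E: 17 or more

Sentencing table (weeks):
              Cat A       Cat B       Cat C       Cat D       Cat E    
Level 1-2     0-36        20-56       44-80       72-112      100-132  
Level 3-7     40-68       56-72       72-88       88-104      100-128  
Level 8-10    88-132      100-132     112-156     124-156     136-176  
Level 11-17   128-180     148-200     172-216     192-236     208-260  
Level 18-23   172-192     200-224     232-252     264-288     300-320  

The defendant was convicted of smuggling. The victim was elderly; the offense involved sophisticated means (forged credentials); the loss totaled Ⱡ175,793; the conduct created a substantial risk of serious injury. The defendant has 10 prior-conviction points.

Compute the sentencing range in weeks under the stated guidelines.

Base offense level for smuggling: 4.
§1 applies (level before this adjustment is 4 < 17, so +1): 4 + 1 = 5.
§2 applies (level before this adjustment is 5 < 9, so +1): 5 + 1 = 6.
§3 does not apply.
§4 does not apply.
§5 applies: 6 + 2 = 8.
§6 does not apply.
§7 does not apply.
§8 applies: 8 + 2 = 10.
Final offense level: 10.
Criminal history: 10 prior points → Category C (6-11).
Level 10 falls in the 8-10 band.
Grid: Level 8-10 × Category C = 112-156 weeks.

112-156 weeks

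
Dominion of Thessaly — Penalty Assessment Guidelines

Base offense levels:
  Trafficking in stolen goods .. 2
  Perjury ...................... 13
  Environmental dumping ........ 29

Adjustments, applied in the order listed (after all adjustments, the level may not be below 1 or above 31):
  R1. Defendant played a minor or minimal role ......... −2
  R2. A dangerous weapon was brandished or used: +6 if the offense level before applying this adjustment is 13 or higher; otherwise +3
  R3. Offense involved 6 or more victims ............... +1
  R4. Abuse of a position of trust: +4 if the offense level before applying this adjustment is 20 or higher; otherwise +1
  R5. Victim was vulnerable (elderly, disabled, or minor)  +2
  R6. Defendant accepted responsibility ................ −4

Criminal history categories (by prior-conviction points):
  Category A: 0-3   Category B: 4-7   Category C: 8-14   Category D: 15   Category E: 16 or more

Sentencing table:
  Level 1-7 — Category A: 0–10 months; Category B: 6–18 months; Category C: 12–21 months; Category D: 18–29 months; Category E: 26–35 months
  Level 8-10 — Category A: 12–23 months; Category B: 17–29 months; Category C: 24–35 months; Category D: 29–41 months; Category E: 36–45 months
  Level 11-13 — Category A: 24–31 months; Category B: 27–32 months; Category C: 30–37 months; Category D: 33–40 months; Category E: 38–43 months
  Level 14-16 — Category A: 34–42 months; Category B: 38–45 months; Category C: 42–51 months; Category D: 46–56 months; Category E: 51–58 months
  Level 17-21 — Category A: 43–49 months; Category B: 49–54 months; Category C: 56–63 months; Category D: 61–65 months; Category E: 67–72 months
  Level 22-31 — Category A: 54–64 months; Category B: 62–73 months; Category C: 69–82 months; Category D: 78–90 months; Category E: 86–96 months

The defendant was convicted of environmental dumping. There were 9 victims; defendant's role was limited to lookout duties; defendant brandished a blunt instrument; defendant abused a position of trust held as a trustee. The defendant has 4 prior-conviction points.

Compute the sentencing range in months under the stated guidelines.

Base offense level for environmental dumping: 29.
R1 applies: 29 − 2 = 27.
R2 applies (level before this adjustment is 27 ≥ 13, so +6): 27 + 6 = 33.
R3 applies: 33 + 1 = 34.
R4 applies (level before this adjustment is 34 ≥ 20, so +4): 34 + 4 = 38.
R5 does not apply.
Level 38 exceeds the maximum of 31; capped at 31.
Final offense level: 31.
Criminal history: 4 prior points → Category B (4-7).
Level 31 falls in the 22-31 band.
Grid: Level 22-31 × Category B = 62-73 months.

62-73 months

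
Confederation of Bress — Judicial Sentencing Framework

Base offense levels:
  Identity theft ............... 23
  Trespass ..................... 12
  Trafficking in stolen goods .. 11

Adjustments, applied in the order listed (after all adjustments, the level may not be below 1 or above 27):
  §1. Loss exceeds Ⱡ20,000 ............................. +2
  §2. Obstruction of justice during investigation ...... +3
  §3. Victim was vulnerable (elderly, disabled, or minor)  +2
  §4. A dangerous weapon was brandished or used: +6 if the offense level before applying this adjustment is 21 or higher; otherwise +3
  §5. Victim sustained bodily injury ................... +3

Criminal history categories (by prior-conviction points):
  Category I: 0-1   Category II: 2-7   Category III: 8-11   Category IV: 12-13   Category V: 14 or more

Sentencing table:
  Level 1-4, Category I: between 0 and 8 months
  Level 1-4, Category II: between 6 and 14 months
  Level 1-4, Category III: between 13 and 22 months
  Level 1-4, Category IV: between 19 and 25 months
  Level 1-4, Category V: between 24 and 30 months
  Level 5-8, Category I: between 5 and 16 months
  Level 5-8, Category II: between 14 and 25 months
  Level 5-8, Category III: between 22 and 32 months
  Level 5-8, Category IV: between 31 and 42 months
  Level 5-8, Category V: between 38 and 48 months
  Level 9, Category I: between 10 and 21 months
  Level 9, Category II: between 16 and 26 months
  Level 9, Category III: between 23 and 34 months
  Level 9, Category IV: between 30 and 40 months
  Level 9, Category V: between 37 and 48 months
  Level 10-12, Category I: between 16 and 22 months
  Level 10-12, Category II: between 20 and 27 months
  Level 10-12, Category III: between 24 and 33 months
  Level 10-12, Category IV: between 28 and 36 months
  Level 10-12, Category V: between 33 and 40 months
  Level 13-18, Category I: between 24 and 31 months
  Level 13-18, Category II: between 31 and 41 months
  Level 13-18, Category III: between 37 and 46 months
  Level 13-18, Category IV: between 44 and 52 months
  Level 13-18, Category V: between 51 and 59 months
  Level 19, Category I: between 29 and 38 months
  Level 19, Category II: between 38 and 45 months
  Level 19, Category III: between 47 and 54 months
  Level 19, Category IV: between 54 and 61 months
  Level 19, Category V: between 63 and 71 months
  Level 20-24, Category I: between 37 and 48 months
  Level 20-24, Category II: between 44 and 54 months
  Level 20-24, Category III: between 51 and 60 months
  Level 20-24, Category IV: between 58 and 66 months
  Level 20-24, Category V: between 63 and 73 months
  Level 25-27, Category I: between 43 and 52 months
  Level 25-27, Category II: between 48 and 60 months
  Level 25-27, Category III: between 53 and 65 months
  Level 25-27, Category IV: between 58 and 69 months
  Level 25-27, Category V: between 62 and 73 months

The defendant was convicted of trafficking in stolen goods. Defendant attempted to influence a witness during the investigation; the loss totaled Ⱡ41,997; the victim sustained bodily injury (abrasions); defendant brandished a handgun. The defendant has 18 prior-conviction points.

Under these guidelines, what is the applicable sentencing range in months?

63-73 months

Base offense level for trafficking in stolen goods: 11.
§1 applies: 11 + 2 = 13.
§2 applies: 13 + 3 = 16.
§4 applies (level before this adjustment is 16 < 21, so +3): 16 + 3 = 19.
§5 applies: 19 + 3 = 22.
Final offense level: 22.
Criminal history: 18 prior points → Category V (14+).
Level 22 falls in the 20-24 band.
Grid: Level 20-24 × Category V = 63-73 months.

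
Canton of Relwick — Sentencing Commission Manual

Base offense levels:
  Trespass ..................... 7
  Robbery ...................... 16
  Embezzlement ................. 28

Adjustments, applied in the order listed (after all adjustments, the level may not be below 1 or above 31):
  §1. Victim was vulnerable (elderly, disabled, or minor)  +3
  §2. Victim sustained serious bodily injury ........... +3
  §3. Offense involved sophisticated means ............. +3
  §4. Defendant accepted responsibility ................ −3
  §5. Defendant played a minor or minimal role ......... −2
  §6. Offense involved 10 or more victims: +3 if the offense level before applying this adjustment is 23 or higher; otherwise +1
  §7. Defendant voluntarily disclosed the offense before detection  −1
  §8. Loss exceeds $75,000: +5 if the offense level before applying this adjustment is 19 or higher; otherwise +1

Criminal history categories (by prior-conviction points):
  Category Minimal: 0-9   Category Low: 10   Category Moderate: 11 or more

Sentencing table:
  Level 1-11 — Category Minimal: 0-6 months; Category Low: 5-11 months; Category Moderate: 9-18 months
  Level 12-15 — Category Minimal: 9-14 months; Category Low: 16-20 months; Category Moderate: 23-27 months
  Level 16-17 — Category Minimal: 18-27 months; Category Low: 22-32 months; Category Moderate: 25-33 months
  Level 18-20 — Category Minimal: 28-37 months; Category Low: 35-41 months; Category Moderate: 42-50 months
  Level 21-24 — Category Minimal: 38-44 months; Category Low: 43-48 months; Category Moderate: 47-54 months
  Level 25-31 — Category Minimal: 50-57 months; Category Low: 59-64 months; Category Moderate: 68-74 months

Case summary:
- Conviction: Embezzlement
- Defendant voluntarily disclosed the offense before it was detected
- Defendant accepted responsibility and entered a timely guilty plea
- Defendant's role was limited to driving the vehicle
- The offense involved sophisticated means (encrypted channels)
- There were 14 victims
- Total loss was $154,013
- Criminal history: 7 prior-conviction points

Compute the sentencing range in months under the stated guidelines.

50-57 months

Base offense level for embezzlement: 28.
§1 does not apply.
§2 does not apply.
§3 applies: 28 + 3 = 31.
§4 applies: 31 − 3 = 28.
§5 applies: 28 − 2 = 26.
§6 applies (level before this adjustment is 26 ≥ 23, so +3): 26 + 3 = 29.
§7 applies: 29 − 1 = 28.
§8 applies (level before this adjustment is 28 ≥ 19, so +5): 28 + 5 = 33.
Level 33 exceeds the maximum of 31; capped at 31.
Final offense level: 31.
Criminal history: 7 prior points → Category Minimal (0-9).
Level 31 falls in the 25-31 band.
Grid: Level 25-31 × Category Minimal = 50-57 months.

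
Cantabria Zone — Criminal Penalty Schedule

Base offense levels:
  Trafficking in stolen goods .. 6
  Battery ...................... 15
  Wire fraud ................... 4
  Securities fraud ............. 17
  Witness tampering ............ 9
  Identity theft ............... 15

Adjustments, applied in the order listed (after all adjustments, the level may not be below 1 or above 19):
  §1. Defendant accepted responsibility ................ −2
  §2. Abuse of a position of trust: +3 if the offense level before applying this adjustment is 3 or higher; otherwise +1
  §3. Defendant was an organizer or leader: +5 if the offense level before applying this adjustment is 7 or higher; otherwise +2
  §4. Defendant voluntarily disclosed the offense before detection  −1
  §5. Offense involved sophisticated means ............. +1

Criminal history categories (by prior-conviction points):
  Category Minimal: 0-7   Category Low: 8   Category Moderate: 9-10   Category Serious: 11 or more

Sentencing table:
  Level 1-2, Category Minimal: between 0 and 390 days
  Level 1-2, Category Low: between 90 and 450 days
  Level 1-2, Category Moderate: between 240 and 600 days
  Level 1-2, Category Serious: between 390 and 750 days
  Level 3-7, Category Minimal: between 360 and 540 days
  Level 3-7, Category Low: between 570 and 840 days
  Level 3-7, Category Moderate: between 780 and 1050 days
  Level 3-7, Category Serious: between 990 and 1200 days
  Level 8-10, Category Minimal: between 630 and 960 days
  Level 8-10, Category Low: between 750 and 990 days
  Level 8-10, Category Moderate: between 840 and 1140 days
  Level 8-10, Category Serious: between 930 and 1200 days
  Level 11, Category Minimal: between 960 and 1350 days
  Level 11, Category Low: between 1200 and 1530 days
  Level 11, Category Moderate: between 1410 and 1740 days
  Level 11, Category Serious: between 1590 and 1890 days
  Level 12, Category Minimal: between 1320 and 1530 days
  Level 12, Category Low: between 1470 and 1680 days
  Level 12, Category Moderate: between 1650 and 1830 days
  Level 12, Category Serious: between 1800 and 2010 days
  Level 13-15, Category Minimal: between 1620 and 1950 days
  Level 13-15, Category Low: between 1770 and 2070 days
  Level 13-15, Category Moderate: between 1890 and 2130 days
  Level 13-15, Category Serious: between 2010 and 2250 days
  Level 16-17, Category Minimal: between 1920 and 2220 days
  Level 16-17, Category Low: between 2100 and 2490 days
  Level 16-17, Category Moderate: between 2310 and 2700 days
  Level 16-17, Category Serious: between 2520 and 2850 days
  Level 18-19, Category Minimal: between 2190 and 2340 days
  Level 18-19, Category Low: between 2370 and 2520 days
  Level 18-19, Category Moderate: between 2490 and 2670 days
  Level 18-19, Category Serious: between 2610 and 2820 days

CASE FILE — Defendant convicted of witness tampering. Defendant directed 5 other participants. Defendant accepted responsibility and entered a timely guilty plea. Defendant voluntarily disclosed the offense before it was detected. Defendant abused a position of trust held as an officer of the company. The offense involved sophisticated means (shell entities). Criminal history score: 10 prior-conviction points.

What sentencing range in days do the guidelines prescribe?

1890-2130 days

Base offense level for witness tampering: 9.
§1 applies: 9 − 2 = 7.
§2 applies (level before this adjustment is 7 ≥ 3, so +3): 7 + 3 = 10.
§3 applies (level before this adjustment is 10 ≥ 7, so +5): 10 + 5 = 15.
§4 applies: 15 − 1 = 14.
§5 applies: 14 + 1 = 15.
Final offense level: 15.
Criminal history: 10 prior points → Category Moderate (9-10).
Level 15 falls in the 13-15 band.
Grid: Level 13-15 × Category Moderate = 1890-2130 days.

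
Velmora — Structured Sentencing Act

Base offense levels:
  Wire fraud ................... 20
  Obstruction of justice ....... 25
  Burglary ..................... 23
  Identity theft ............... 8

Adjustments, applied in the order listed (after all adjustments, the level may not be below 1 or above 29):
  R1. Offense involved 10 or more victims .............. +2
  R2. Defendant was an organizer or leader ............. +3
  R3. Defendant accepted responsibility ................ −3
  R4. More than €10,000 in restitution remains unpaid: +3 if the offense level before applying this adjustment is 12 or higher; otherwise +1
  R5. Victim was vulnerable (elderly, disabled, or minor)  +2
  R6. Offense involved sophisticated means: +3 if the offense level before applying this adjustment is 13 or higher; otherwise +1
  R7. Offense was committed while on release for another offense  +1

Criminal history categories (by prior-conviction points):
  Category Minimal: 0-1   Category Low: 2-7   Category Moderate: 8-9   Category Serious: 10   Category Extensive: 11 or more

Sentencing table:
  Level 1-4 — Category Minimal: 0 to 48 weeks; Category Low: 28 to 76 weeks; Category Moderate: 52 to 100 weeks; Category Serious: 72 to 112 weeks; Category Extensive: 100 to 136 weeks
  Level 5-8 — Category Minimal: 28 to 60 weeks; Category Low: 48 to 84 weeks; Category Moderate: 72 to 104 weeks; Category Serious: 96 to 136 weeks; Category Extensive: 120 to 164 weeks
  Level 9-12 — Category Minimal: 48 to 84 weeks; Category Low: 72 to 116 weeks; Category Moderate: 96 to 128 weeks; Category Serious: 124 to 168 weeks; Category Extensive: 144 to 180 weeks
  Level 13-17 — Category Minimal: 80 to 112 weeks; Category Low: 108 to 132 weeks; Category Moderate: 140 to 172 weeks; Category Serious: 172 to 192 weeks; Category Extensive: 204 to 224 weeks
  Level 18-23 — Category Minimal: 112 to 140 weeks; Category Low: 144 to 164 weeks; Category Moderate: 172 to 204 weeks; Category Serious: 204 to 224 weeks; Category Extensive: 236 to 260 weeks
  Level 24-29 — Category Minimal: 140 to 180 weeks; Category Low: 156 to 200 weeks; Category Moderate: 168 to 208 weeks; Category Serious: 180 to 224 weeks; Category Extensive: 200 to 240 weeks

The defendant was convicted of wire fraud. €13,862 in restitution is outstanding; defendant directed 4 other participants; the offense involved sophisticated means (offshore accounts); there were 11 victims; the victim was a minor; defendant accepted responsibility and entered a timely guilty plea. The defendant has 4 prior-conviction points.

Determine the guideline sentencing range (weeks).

Base offense level for wire fraud: 20.
R1 applies: 20 + 2 = 22.
R2 applies: 22 + 3 = 25.
R3 applies: 25 − 3 = 22.
R4 applies (level before this adjustment is 22 ≥ 12, so +3): 22 + 3 = 25.
R5 applies: 25 + 2 = 27.
R6 applies (level before this adjustment is 27 ≥ 13, so +3): 27 + 3 = 30.
R7 does not apply.
Level 30 exceeds the maximum of 29; capped at 29.
Final offense level: 29.
Criminal history: 4 prior points → Category Low (2-7).
Level 29 falls in the 24-29 band.
Grid: Level 24-29 × Category Low = 156-200 weeks.

156-200 weeks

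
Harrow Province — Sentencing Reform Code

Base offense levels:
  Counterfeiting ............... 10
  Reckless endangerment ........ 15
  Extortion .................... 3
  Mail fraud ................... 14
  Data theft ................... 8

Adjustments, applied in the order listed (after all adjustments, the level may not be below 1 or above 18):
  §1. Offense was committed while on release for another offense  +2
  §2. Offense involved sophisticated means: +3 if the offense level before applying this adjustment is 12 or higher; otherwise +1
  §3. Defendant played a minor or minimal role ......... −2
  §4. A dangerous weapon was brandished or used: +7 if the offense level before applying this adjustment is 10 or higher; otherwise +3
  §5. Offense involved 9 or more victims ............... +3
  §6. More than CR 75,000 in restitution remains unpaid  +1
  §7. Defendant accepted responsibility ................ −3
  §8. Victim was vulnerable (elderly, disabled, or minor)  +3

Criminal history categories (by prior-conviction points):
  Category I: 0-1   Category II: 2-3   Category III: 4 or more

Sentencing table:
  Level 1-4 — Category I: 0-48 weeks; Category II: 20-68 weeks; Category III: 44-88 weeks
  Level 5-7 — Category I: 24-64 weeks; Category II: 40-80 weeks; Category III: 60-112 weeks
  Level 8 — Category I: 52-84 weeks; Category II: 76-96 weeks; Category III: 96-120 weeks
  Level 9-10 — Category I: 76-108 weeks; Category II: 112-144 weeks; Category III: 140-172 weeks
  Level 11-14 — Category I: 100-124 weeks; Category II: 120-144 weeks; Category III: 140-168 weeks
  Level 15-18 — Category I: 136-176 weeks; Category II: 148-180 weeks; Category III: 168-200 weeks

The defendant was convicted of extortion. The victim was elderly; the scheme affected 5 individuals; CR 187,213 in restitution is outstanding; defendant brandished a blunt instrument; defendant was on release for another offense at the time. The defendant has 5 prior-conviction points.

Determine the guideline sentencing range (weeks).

Base offense level for extortion: 3.
§1 applies: 3 + 2 = 5.
§4 applies (level before this adjustment is 5 < 10, so +3): 5 + 3 = 8.
§5 does not apply.
§6 applies: 8 + 1 = 9.
§8 applies: 9 + 3 = 12.
Final offense level: 12.
Criminal history: 5 prior points → Category III (4+).
Level 12 falls in the 11-14 band.
Grid: Level 11-14 × Category III = 140-168 weeks.

140-168 weeks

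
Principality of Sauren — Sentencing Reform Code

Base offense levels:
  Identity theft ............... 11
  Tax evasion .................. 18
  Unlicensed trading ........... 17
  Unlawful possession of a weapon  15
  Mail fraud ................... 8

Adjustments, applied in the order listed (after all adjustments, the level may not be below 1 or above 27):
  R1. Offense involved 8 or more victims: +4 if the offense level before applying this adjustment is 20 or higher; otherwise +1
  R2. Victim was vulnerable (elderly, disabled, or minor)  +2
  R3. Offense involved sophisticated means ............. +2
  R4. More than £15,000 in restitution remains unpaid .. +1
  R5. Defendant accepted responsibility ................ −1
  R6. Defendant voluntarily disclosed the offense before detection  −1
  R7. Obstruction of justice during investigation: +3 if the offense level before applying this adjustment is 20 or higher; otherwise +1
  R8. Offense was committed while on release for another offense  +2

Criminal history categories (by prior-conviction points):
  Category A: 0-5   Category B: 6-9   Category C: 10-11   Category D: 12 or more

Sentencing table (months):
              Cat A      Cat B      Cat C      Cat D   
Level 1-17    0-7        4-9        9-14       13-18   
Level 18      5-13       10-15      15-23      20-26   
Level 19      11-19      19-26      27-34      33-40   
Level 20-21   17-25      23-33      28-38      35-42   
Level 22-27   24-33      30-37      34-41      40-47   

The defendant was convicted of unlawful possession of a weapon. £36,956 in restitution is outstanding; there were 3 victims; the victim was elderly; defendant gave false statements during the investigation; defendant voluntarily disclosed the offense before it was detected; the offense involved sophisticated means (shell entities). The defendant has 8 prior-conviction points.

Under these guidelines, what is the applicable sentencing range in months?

Base offense level for unlawful possession of a weapon: 15.
R1 does not apply.
R2 applies: 15 + 2 = 17.
R3 applies: 17 + 2 = 19.
R4 applies: 19 + 1 = 20.
R5 does not apply.
R6 applies: 20 − 1 = 19.
R7 applies (level before this adjustment is 19 < 20, so +1): 19 + 1 = 20.
R8 does not apply.
Final offense level: 20.
Criminal history: 8 prior points → Category B (6-9).
Level 20 falls in the 20-21 band.
Grid: Level 20-21 × Category B = 23-33 months.

23-33 months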